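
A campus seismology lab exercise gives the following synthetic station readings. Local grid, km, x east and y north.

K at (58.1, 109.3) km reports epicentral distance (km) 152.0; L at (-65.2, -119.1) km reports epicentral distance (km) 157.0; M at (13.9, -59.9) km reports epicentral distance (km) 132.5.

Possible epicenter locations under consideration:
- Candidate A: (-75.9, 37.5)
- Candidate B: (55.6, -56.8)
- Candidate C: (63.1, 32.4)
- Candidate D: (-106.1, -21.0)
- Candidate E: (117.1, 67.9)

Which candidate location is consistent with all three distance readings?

Candidate A

For each candidate, compare |candidate − station| to the reported distance:
Candidate A: residuals K 0.0, L 0.0, M 0.0 → max 0.0 km
Candidate B: residuals K 14.1, L 21.1, M 90.7 → max 90.7 km
Candidate C: residuals K 74.9, L 41.5, M 27.9 → max 74.9 km
Candidate D: residuals K 57.6, L 50.7, M 6.4 → max 57.6 km
Candidate E: residuals K 79.9, L 104.2, M 31.8 → max 104.2 km
Only Candidate A has all residuals ≈ 0.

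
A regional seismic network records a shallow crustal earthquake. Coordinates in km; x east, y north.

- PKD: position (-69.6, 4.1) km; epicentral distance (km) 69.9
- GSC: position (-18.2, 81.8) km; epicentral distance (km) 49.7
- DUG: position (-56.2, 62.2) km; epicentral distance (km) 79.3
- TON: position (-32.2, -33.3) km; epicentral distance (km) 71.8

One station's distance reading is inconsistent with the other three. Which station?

DUG

Solve using three stations at a time. Using PKD, GSC, TON (subtract circle equations pairwise → linear system) gives (x, y) ≈ (-6.3, 33.6).
Distances from that point to each station vs reported:
  PKD: calculated 69.9 vs reported 69.9 → residual 0.0 km
  GSC: calculated 49.6 vs reported 49.7 → residual 0.1 km
  DUG: calculated 57.5 vs reported 79.3 → residual 21.8 km
  TON: calculated 71.8 vs reported 71.8 → residual 0.0 km
PKD, GSC, TON are mutually consistent (residuals ≈ 0); DUG is off by 21.8 km.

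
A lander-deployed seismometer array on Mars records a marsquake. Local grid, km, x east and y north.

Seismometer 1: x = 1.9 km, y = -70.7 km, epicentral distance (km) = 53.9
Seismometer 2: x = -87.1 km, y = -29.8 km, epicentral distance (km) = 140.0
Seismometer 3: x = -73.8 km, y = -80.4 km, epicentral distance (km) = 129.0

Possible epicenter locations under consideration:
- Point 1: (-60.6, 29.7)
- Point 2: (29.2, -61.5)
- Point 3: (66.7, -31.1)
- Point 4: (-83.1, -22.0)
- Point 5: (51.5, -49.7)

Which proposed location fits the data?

For each candidate, compare |candidate − station| to the reported distance:
Point 1: residuals Seismometer 1 64.4, Seismometer 2 74.9, Seismometer 3 18.1 → max 74.9 km
Point 2: residuals Seismometer 1 25.1, Seismometer 2 19.5, Seismometer 3 24.3 → max 25.1 km
Point 3: residuals Seismometer 1 22.0, Seismometer 2 13.8, Seismometer 3 19.9 → max 22.0 km
Point 4: residuals Seismometer 1 44.1, Seismometer 2 131.2, Seismometer 3 69.9 → max 131.2 km
Point 5: residuals Seismometer 1 0.0, Seismometer 2 0.0, Seismometer 3 0.0 → max 0.0 km
Only Point 5 has all residuals ≈ 0.

Point 5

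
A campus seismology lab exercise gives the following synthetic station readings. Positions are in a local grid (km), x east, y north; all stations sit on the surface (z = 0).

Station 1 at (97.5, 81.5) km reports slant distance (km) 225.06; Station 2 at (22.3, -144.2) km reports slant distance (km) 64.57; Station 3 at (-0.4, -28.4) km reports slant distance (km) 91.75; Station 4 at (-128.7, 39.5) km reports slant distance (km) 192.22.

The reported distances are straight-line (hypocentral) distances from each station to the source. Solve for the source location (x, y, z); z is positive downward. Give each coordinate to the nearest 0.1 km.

Each station gives a sphere (x−x_i)² + (y−y_i)² + z² = d_i² (stations at z=0).
Subtracting the Station 1 sphere from Station 2 and Station 3: z² cancels, leaving linear equations in x and y:
-150.4 x − 451.4 y = 51625.15
-195.8 x − 219.8 y = 26892.16
Solving: x ≈ -14.314, y ≈ -109.598 km (keep extra digits for the depth step; rounded: -14.3, -109.6).
Then from the Station 1 sphere: z² = 225.06² − (x − 97.5)² − (y − 81.5)² with x = -14.314, y = -109.598, so z ≈ 40.388 ≈ 40.4 km.
Check against Station 4 (with the unrounded solution): distance 192.21 ≈ 192.22 km. ✓

(-14.3, -109.6, 40.4)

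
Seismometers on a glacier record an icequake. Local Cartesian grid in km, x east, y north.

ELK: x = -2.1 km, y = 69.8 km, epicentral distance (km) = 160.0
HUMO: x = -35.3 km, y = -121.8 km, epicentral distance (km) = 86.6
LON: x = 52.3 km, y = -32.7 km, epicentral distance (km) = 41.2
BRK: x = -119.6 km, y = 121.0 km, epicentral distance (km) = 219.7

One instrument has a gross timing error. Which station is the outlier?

ELK

Solve using three stations at a time. Using HUMO, LON, BRK (subtract circle equations pairwise → linear system) gives (x, y) ≈ (15.9, -51.9).
Distances from that point to each station vs reported:
  ELK: calculated 123.1 vs reported 160.0 → residual 36.9 km
  HUMO: calculated 86.6 vs reported 86.6 → residual 0.0 km
  LON: calculated 41.2 vs reported 41.2 → residual 0.0 km
  BRK: calculated 219.7 vs reported 219.7 → residual 0.0 km
HUMO, LON, BRK are mutually consistent (residuals ≈ 0); ELK is off by 36.9 km.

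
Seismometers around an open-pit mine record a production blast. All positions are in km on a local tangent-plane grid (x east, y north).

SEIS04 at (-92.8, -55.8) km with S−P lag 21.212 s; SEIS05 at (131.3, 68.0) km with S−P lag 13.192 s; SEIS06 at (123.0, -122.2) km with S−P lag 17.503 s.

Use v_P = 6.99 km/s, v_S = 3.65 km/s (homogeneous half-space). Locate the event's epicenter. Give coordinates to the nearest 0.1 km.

Distance from S−P lag: d = Δt · v_P v_S / (v_P − v_S) = Δt · (6.99·3.65)/(6.99−3.65) ≈ 7.6388·Δt.
So d_SEIS04 = 162.03, d_SEIS05 = 100.77, d_SEIS06 = 133.70 km.
Circle about each station: (x + 92.8)² + (y + 55.8)² = 162.03²; (x − 131.3)² + (y − 68.0)² = 100.77²; (x − 123.0)² + (y + 122.2)² = 133.70².
Subtracting the SEIS04 equation from the SEIS05 and SEIS06 equations removes the quadratic terms:
448.2 x + 247.6 y = 26237.34
431.6 x − 132.8 y = 26714.39
Solving the 2×2 system: x ≈ 60.7, y ≈ -3.9 km.

(60.7, -3.9)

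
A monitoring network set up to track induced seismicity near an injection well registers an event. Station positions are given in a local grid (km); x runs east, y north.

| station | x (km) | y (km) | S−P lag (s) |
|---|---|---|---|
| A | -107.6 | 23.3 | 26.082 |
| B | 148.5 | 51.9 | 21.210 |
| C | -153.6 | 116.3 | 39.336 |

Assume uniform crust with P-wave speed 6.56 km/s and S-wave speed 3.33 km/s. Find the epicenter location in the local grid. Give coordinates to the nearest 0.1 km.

x ≈ 51.2 km, y ≈ -53.5 km

Distance from S−P lag: d = Δt · v_P v_S / (v_P − v_S) = Δt · (6.56·3.33)/(6.56−3.33) ≈ 6.7631·Δt.
So d_A = 176.40, d_B = 143.45, d_C = 266.03 km.
Circle about each station: (x + 107.6)² + (y − 23.3)² = 176.40²; (x − 148.5)² + (y − 51.9)² = 143.45²; (x + 153.6)² + (y − 116.3)² = 266.03².
Subtracting the A equation from the B and C equations removes the quadratic terms:
512.2 x + 57.2 y = 23164.27
-92.0 x + 186.0 y = -14657.00
Solving the 2×2 system: x ≈ 51.2, y ≈ -53.5 km.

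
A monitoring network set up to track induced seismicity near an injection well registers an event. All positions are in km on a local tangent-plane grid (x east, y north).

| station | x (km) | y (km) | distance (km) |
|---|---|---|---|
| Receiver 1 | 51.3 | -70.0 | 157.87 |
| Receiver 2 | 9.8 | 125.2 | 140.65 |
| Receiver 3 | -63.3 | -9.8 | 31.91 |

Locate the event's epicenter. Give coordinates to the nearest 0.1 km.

Circle about each station: (x − 51.3)² + (y + 70.0)² = 157.87²; (x − 9.8)² + (y − 125.2)² = 140.65²; (x + 63.3)² + (y + 9.8)² = 31.91².
Subtracting pairs of circle equations eliminates x²+y² and gives linear equations (the radical axes):
-83.0 x + 390.4 y = 13379.90
-229.2 x + 120.4 y = 20475.93
Solving the 2×2 system: x ≈ -80.3, y ≈ 17.2 km.

(-80.3, 17.2)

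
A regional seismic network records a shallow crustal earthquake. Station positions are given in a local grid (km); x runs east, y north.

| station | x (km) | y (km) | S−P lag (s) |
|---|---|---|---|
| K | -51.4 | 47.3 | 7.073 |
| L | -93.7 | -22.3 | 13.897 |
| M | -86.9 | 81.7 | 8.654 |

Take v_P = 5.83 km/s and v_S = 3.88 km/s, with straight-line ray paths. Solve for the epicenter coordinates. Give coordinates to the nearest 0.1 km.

(11.9, 99.5)

Distance from S−P lag: d = Δt · v_P v_S / (v_P − v_S) = Δt · (5.83·3.88)/(5.83−3.88) ≈ 11.6002·Δt.
So d_K = 82.05, d_L = 161.21, d_M = 100.39 km.
Circle about each station: (x + 51.4)² + (y − 47.3)² = 82.05²; (x + 93.7)² + (y + 22.3)² = 161.21²; (x + 86.9)² + (y − 81.7)² = 100.39².
Subtracting the K equation from the L and M equations removes the quadratic terms:
-84.6 x − 139.2 y = -14858.73
-71.0 x + 68.8 y = 6001.30
Solving the 2×2 system: x ≈ 11.9, y ≈ 99.5 km.
Check against K (with the unrounded x, y): √((x + 51.4)²+(y − 47.3)²) = 82.06 ≈ 82.05 km. ✓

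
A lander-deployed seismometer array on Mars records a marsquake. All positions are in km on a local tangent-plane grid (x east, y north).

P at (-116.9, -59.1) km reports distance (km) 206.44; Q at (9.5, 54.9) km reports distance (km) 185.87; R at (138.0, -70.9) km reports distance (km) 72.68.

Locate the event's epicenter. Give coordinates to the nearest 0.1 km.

(81.4, -116.5)

Circle about each station: (x + 116.9)² + (y + 59.1)² = 206.44²; (x − 9.5)² + (y − 54.9)² = 185.87²; (x − 138.0)² + (y + 70.9)² = 72.68².
Subtracting pairs of circle equations eliminates x²+y² and gives linear equations (the radical axes):
252.8 x + 228.0 y = -5984.34
509.8 x − 23.6 y = 44247.48
Solving the 2×2 system: x ≈ 81.4, y ≈ -116.5 km.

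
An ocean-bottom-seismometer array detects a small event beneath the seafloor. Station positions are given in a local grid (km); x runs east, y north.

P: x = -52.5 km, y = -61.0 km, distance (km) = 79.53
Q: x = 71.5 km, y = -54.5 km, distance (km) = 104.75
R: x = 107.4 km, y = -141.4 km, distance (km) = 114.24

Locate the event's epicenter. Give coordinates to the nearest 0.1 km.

-5.7 km east, -125.3 km north

Circle about each station: (x + 52.5)² + (y + 61.0)² = 79.53²; (x − 71.5)² + (y + 54.5)² = 104.75²; (x − 107.4)² + (y + 141.4)² = 114.24².
Subtracting the P equation from the Q and R equations removes the quadratic terms:
248.0 x + 13.0 y = -3042.29
319.8 x − 160.8 y = 18325.71
Solving the 2×2 system: x ≈ -5.7, y ≈ -125.3 km.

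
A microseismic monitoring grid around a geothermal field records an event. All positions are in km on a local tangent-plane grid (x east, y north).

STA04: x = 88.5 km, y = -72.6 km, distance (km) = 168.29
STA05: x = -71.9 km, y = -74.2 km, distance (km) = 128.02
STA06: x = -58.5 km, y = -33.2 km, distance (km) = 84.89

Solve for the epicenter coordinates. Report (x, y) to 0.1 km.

(-30.1, 46.8)

Circle about each station: (x − 88.5)² + (y + 72.6)² = 168.29²; (x + 71.9)² + (y + 74.2)² = 128.02²; (x + 58.5)² + (y + 33.2)² = 84.89².
Subtracting pairs of circle equations eliminates x²+y² and gives linear equations (the radical axes):
-320.8 x − 3.2 y = 9504.64
-294.0 x + 78.8 y = 12536.69
Solving the 2×2 system: x ≈ -30.1, y ≈ 46.8 km.
Check against STA04 (with the unrounded x, y): √((x − 88.5)²+(y + 72.6)²) = 168.30 ≈ 168.29 km. ✓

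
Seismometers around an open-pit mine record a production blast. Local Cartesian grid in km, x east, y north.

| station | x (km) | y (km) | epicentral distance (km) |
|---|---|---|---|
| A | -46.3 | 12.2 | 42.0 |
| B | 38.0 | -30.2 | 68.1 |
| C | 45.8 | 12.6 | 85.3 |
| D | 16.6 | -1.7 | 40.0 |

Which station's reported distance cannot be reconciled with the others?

Solve using three stations at a time. Using A, B, C (subtract circle equations pairwise → linear system) gives (x, y) ≈ (-30.0, -26.5).
Distances from that point to each station vs reported:
  A: calculated 42.0 vs reported 42.0 → residual 0.0 km
  B: calculated 68.1 vs reported 68.1 → residual 0.0 km
  C: calculated 85.3 vs reported 85.3 → residual 0.0 km
  D: calculated 52.8 vs reported 40.0 → residual 12.8 km
A, B, C are mutually consistent (residuals ≈ 0); D is off by 12.8 km.

D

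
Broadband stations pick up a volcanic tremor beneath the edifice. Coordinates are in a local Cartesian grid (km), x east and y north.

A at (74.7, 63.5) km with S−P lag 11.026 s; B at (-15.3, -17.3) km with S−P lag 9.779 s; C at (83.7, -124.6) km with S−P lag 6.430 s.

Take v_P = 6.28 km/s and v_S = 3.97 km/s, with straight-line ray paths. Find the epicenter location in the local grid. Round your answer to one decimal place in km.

x ≈ 83.2 km, y ≈ -55.2 km

Distance from S−P lag: d = Δt · v_P v_S / (v_P − v_S) = Δt · (6.28·3.97)/(6.28−3.97) ≈ 10.7929·Δt.
So d_A = 119.00, d_B = 105.54, d_C = 69.40 km.
Circle about each station: (x − 74.7)² + (y − 63.5)² = 119.00²; (x + 15.3)² + (y + 17.3)² = 105.54²; (x − 83.7)² + (y + 124.6)² = 69.40².
Subtracting pairs of circle equations eliminates x²+y² and gives linear equations (the radical axes):
-180.0 x − 161.6 y = -6056.65
18.0 x − 376.2 y = 22263.15
Solving the 2×2 system: x ≈ 83.2, y ≈ -55.2 km.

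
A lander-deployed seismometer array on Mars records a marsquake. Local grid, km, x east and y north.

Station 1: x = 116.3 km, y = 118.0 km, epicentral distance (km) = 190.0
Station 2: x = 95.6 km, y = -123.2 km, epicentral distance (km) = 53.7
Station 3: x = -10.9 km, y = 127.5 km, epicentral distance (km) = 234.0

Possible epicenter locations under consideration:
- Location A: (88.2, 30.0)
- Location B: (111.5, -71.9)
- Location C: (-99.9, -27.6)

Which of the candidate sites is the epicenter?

Location B

For each candidate, compare |candidate − station| to the reported distance:
Location A: residuals Station 1 97.6, Station 2 99.7, Station 3 95.0 → max 99.7 km
Location B: residuals Station 1 0.0, Station 2 0.0, Station 3 0.0 → max 0.0 km
Location C: residuals Station 1 70.7, Station 2 163.9, Station 3 55.2 → max 163.9 km
Only Location B has all residuals ≈ 0.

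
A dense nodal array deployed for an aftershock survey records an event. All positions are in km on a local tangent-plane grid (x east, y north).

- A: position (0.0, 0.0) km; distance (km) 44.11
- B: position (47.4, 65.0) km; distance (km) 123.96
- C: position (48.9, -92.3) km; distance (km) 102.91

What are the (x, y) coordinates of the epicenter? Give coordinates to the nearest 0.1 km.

Circle about each station: x² + y² = 44.11²; (x − 47.4)² + (y − 65.0)² = 123.96²; (x − 48.9)² + (y + 92.3)² = 102.91².
Subtracting pairs of circle equations eliminates x²+y² and gives linear equations (the radical axes):
94.8 x + 130.0 y = -6948.63
97.8 x − 184.6 y = 2265.72
Solving the 2×2 system: x ≈ -32.7, y ≈ -29.6 km.

-32.7 km east, -29.6 km north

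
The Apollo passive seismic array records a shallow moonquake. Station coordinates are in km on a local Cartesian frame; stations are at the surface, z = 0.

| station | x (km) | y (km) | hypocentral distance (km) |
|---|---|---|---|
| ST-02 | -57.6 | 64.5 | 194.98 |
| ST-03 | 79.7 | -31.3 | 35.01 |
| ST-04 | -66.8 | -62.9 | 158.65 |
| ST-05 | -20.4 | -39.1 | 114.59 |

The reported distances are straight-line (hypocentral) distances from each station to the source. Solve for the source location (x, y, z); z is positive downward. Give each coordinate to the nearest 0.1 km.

Each station gives a sphere (x−x_i)² + (y−y_i)² + z² = d_i² (stations at z=0).
Subtracting the ST-02 sphere from ST-03 and ST-04: z² cancels, leaving linear equations in x and y:
274.6 x − 191.6 y = 36645.27
-18.4 x − 254.8 y = 13788.02
Solving: x ≈ 91.102, y ≈ -60.692 km (keep extra digits for the depth step; rounded: 91.1, -60.7).
Then from the ST-02 sphere: z² = 194.98² − (x + 57.6)² − (y − 64.5)² with x = 91.102, y = -60.692, so z ≈ 15.228 ≈ 15.2 km.

x ≈ 91.1 km, y ≈ -60.7 km, depth ≈ 15.2 km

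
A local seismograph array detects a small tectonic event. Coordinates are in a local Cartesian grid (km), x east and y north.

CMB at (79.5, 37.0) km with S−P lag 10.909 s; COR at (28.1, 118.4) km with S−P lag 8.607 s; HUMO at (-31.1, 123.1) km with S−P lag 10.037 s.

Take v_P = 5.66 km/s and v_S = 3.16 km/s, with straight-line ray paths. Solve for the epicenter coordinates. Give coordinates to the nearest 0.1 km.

Distance from S−P lag: d = Δt · v_P v_S / (v_P − v_S) = Δt · (5.66·3.16)/(5.66−3.16) ≈ 7.1542·Δt.
So d_CMB = 78.05, d_COR = 61.58, d_HUMO = 71.81 km.
Circle about each station: (x − 79.5)² + (y − 37.0)² = 78.05²; (x − 28.1)² + (y − 118.4)² = 61.58²; (x + 31.1)² + (y − 123.1)² = 71.81².
Subtracting the CMB equation from the COR and HUMO equations removes the quadratic terms:
-102.8 x + 162.8 y = 9418.63
-221.2 x + 172.2 y = 9366.70
Solving the 2×2 system: x ≈ 5.3, y ≈ 61.2 km.

x ≈ 5.3 km, y ≈ 61.2 km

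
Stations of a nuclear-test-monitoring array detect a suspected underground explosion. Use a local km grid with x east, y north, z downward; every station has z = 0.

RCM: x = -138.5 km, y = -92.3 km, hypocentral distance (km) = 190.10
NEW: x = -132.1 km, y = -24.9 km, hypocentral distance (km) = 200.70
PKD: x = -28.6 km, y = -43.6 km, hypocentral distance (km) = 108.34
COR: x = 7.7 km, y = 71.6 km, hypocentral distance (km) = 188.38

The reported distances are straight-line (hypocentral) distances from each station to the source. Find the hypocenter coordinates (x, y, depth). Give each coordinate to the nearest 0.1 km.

x ≈ 44.5 km, y ≈ -106.4 km, depth ≈ 49.5 km

Each station gives a sphere (x−x_i)² + (y−y_i)² + z² = d_i² (stations at z=0).
Subtracting the RCM sphere from NEW and PKD: z² cancels, leaving linear equations in x and y:
12.8 x + 134.8 y = -13773.60
219.8 x + 97.4 y = -582.17
Solving: x ≈ 44.502, y ≈ -106.404 km (keep extra digits for the depth step; rounded: 44.5, -106.4).
Then from the RCM sphere: z² = 190.10² − (x + 138.5)² − (y + 92.3)² with x = 44.502, y = -106.404, so z ≈ 49.491 ≈ 49.5 km.
Check against COR (with the unrounded solution): distance 188.39 ≈ 188.38 km. ✓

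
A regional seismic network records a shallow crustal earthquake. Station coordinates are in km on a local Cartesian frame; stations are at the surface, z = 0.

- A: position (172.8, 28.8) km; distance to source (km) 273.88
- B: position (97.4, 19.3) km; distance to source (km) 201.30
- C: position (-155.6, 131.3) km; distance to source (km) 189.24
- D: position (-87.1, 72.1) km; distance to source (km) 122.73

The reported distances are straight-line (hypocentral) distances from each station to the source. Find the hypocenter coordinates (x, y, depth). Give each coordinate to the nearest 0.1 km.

Each station gives a sphere (x−x_i)² + (y−y_i)² + z² = d_i² (stations at z=0).
Subtracting the A sphere from B and C: z² cancels, leaving linear equations in x and y:
-150.8 x − 19.0 y = 13658.53
-656.8 x + 205.0 y = 49960.25
Solving: x ≈ -86.402, y ≈ -33.114 km (keep extra digits for the depth step; rounded: -86.4, -33.1).
Then from the A sphere: z² = 273.88² − (x − 172.8)² − (y − 28.8)² with x = -86.402, y = -33.114, so z ≈ 63.176 ≈ 63.2 km.

x ≈ -86.4 km, y ≈ -33.1 km, depth ≈ 63.2 km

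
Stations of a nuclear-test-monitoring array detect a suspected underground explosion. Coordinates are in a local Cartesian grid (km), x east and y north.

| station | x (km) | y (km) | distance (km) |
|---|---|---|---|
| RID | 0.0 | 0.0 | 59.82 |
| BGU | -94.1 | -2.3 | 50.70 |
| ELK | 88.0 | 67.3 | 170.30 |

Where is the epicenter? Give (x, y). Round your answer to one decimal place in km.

Circle about each station: x² + y² = 59.82²; (x + 94.1)² + (y + 2.3)² = 50.70²; (x − 88.0)² + (y − 67.3)² = 170.30².
Subtracting the RID equation from the BGU and ELK equations removes the quadratic terms:
-188.2 x − 4.6 y = 9868.04
176.0 x + 134.6 y = -13150.37
Solving the 2×2 system: x ≈ -51.7, y ≈ -30.1 km.

-51.7 km east, -30.1 km north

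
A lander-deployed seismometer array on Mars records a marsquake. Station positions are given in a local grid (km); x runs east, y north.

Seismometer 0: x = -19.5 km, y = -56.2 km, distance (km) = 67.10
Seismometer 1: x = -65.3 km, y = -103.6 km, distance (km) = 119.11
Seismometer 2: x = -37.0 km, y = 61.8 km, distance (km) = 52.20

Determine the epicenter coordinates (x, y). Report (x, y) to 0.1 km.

x ≈ -29.8 km, y ≈ 10.1 km

Circle about each station: (x + 19.5)² + (y + 56.2)² = 67.10²; (x + 65.3)² + (y + 103.6)² = 119.11²; (x + 37.0)² + (y − 61.8)² = 52.20².
Subtracting pairs of circle equations eliminates x²+y² and gives linear equations (the radical axes):
-91.6 x − 94.8 y = 1773.58
-35.0 x + 236.0 y = 3427.12
Solving the 2×2 system: x ≈ -29.8, y ≈ 10.1 km.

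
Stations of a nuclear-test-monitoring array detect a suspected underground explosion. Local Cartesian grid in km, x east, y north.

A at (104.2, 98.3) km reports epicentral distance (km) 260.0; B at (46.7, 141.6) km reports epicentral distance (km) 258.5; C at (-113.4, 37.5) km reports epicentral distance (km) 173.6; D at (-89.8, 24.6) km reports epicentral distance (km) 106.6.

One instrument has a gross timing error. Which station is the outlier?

C

Solve using three stations at a time. Using A, B, D (subtract circle equations pairwise → linear system) gives (x, y) ≈ (-83.3, -81.9).
Distances from that point to each station vs reported:
  A: calculated 260.0 vs reported 260.0 → residual 0.0 km
  B: calculated 258.5 vs reported 258.5 → residual 0.0 km
  C: calculated 123.1 vs reported 173.6 → residual 50.5 km
  D: calculated 106.7 vs reported 106.6 → residual 0.1 km
A, B, D are mutually consistent (residuals ≈ 0); C is off by 50.5 km.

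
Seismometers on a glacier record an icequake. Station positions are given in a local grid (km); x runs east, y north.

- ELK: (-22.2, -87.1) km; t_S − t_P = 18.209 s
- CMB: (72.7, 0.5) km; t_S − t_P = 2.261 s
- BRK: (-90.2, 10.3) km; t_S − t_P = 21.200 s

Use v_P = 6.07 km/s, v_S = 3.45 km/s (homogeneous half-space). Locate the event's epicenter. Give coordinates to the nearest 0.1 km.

Distance from S−P lag: d = Δt · v_P v_S / (v_P − v_S) = Δt · (6.07·3.45)/(6.07−3.45) ≈ 7.9929·Δt.
So d_ELK = 145.54, d_CMB = 18.07, d_BRK = 169.45 km.
Circle about each station: (x + 22.2)² + (y + 87.1)² = 145.54²; (x − 72.7)² + (y − 0.5)² = 18.07²; (x + 90.2)² + (y − 10.3)² = 169.45².
Subtracting the ELK equation from the CMB and BRK equations removes the quadratic terms:
189.8 x + 175.2 y = 18061.66
-136.0 x + 194.8 y = -7368.53
Solving the 2×2 system: x ≈ 79.1, y ≈ 17.4 km.

79.1 km east, 17.4 km north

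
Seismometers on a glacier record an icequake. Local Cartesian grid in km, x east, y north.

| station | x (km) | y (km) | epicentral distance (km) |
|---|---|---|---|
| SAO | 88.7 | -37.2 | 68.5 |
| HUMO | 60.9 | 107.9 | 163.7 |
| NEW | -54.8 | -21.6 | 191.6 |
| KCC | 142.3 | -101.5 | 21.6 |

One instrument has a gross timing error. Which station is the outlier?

HUMO

Solve using three stations at a time. Using SAO, NEW, KCC (subtract circle equations pairwise → linear system) gives (x, y) ≈ (121.1, -97.5).
Distances from that point to each station vs reported:
  SAO: calculated 68.5 vs reported 68.5 → residual 0.0 km
  HUMO: calculated 214.1 vs reported 163.7 → residual 50.4 km
  NEW: calculated 191.6 vs reported 191.6 → residual 0.0 km
  KCC: calculated 21.6 vs reported 21.6 → residual 0.0 km
SAO, NEW, KCC are mutually consistent (residuals ≈ 0); HUMO is off by 50.4 km.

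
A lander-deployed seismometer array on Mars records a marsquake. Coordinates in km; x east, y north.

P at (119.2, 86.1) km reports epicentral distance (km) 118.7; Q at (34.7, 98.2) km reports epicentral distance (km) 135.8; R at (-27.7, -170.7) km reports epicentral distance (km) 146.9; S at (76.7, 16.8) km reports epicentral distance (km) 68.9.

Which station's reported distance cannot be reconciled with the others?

Solve using three stations at a time. Using Q, R, S (subtract circle equations pairwise → linear system) gives (x, y) ≈ (34.4, -37.6).
Distances from that point to each station vs reported:
  P: calculated 150.0 vs reported 118.7 → residual 31.3 km
  Q: calculated 135.8 vs reported 135.8 → residual 0.0 km
  R: calculated 146.9 vs reported 146.9 → residual 0.0 km
  S: calculated 68.9 vs reported 68.9 → residual 0.0 km
Q, R, S are mutually consistent (residuals ≈ 0); P is off by 31.3 km.

P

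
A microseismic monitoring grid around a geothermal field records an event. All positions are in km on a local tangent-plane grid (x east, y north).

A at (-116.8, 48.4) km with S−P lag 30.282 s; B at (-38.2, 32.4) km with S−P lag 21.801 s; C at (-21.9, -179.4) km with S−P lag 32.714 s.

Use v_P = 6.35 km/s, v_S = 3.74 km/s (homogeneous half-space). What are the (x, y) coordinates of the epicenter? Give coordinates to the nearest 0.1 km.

x ≈ 158.6 km, y ≈ 57.3 km

Distance from S−P lag: d = Δt · v_P v_S / (v_P − v_S) = Δt · (6.35·3.74)/(6.35−3.74) ≈ 9.0992·Δt.
So d_A = 275.54, d_B = 198.37, d_C = 297.67 km.
Circle about each station: (x + 116.8)² + (y − 48.4)² = 275.54²; (x + 38.2)² + (y − 32.4)² = 198.37²; (x + 21.9)² + (y + 179.4)² = 297.67².
Subtracting the A equation from the B and C equations removes the quadratic terms:
157.2 x − 32.0 y = 23095.83
189.8 x − 455.6 y = 3994.03
Solving the 2×2 system: x ≈ 158.6, y ≈ 57.3 km.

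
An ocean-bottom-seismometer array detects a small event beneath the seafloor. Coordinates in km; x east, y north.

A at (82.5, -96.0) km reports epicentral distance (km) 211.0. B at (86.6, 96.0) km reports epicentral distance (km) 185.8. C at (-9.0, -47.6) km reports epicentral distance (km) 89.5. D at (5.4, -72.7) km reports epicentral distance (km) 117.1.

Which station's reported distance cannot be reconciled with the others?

A

Solve using three stations at a time. Using B, C, D (subtract circle equations pairwise → linear system) gives (x, y) ≈ (-78.1, 9.7).
Distances from that point to each station vs reported:
  A: calculated 192.2 vs reported 211.0 → residual 18.8 km
  B: calculated 185.9 vs reported 185.8 → residual 0.1 km
  C: calculated 89.7 vs reported 89.5 → residual 0.2 km
  D: calculated 117.3 vs reported 117.1 → residual 0.2 km
B, C, D are mutually consistent (residuals ≈ 0); A is off by 18.8 km.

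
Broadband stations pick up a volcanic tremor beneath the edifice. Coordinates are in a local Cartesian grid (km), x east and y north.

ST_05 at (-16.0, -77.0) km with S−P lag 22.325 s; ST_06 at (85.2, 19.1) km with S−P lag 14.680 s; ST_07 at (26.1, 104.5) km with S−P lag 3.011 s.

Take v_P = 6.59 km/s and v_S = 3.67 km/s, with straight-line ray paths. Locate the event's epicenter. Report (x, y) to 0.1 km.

Distance from S−P lag: d = Δt · v_P v_S / (v_P − v_S) = Δt · (6.59·3.67)/(6.59−3.67) ≈ 8.2826·Δt.
So d_ST_05 = 184.91, d_ST_06 = 121.59, d_ST_07 = 24.94 km.
Circle about each station: (x + 16.0)² + (y + 77.0)² = 184.91²; (x − 85.2)² + (y − 19.1)² = 121.59²; (x − 26.1)² + (y − 104.5)² = 24.94².
Subtracting pairs of circle equations eliminates x²+y² and gives linear equations (the radical axes):
202.4 x + 192.2 y = 20846.43
84.2 x + 363.0 y = 38986.16
Solving the 2×2 system: x ≈ 1.3, y ≈ 107.1 km.
Check against ST_05 (with the unrounded x, y): √((x + 16.0)²+(y + 77.0)²) = 184.91 ≈ 184.91 km. ✓

x ≈ 1.3 km, y ≈ 107.1 km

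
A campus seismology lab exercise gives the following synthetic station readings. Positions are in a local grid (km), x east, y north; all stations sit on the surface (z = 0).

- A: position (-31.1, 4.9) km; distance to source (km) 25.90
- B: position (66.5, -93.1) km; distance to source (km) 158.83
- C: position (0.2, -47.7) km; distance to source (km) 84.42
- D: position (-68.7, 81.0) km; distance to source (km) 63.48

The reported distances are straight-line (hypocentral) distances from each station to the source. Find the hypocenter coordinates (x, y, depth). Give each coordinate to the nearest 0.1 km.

(-35.9, 27.8, 11.1)

Each station gives a sphere (x−x_i)² + (y−y_i)² + z² = d_i² (stations at z=0).
Subtracting the A sphere from B and C: z² cancels, leaving linear equations in x and y:
195.2 x − 196.0 y = -12457.52
62.6 x − 105.2 y = -5171.82
Solving: x ≈ -35.915, y ≈ 27.790 km (keep extra digits for the depth step; rounded: -35.9, 27.8).
Then from the A sphere: z² = 25.90² − (x + 31.1)² − (y − 4.9)² with x = -35.915, y = 27.790, so z ≈ 11.121 ≈ 11.1 km.
Check against D (with the unrounded solution): distance 63.48 ≈ 63.48 km. ✓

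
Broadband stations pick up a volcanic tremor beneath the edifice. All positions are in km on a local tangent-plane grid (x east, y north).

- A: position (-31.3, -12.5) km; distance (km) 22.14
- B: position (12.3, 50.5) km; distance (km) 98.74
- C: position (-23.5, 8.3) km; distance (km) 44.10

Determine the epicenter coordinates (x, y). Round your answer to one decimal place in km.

Circle about each station: (x + 31.3)² + (y + 12.5)² = 22.14²; (x − 12.3)² + (y − 50.5)² = 98.74²; (x + 23.5)² + (y − 8.3)² = 44.10².
Subtracting the A equation from the B and C equations removes the quadratic terms:
87.2 x + 126.0 y = -7693.81
15.6 x + 41.6 y = -1969.43
Solving the 2×2 system: x ≈ -43.3, y ≈ -31.1 km.
Check against A (with the unrounded x, y): √((x + 31.3)²+(y + 12.5)²) = 22.13 ≈ 22.14 km. ✓

(-43.3, -31.1)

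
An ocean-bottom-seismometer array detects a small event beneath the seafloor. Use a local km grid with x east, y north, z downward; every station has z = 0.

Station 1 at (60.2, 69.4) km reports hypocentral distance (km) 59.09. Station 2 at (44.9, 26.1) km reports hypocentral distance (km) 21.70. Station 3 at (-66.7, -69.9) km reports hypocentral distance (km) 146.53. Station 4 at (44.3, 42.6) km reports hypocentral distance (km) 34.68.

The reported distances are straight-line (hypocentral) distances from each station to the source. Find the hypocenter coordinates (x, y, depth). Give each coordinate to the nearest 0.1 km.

Each station gives a sphere (x−x_i)² + (y−y_i)² + z² = d_i² (stations at z=0).
Subtracting the Station 1 sphere from Station 2 and Station 3: z² cancels, leaving linear equations in x and y:
-30.6 x − 86.6 y = -2722.44
-253.8 x − 278.6 y = -17084.91
Solving: x ≈ 53.596, y ≈ 12.499 km (keep extra digits for the depth step; rounded: 53.6, 12.5).
Then from the Station 1 sphere: z² = 59.09² − (x − 60.2)² − (y − 69.4)² with x = 53.596, y = 12.499, so z ≈ 14.501 ≈ 14.5 km.

(53.6, 12.5, 14.5)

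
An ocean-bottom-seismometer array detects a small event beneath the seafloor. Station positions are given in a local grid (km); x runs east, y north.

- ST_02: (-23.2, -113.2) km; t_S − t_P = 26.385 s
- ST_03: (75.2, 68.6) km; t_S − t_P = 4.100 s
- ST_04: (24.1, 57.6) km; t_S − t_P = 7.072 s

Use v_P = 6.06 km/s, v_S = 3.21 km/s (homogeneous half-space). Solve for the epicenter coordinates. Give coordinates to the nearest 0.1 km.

Distance from S−P lag: d = Δt · v_P v_S / (v_P − v_S) = Δt · (6.06·3.21)/(6.06−3.21) ≈ 6.8255·Δt.
So d_ST_02 = 180.09, d_ST_03 = 27.98, d_ST_04 = 48.27 km.
Circle about each station: (x + 23.2)² + (y + 113.2)² = 180.09²; (x − 75.2)² + (y − 68.6)² = 27.98²; (x − 24.1)² + (y − 57.6)² = 48.27².
Subtracting the ST_02 equation from the ST_03 and ST_04 equations removes the quadratic terms:
196.8 x + 363.6 y = 28658.05
94.6 x + 341.6 y = 20648.51
Solving the 2×2 system: x ≈ 69.5, y ≈ 41.2 km.
Check against ST_02 (with the unrounded x, y): √((x + 23.2)²+(y + 113.2)²) = 180.09 ≈ 180.09 km. ✓

x ≈ 69.5 km, y ≈ 41.2 km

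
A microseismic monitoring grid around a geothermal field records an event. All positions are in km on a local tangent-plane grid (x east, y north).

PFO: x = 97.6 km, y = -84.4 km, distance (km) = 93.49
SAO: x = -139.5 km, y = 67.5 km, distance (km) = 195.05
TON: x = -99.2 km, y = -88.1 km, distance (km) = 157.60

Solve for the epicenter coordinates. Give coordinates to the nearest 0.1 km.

x ≈ 38.7 km, y ≈ -11.8 km

Circle about each station: (x − 97.6)² + (y + 84.4)² = 93.49²; (x + 139.5)² + (y − 67.5)² = 195.05²; (x + 99.2)² + (y + 88.1)² = 157.60².
Subtracting the PFO equation from the SAO and TON equations removes the quadratic terms:
-474.2 x + 303.8 y = -21936.74
-393.6 x − 7.4 y = -15144.25
Solving the 2×2 system: x ≈ 38.7, y ≈ -11.8 km.
Check against PFO (with the unrounded x, y): √((x − 97.6)²+(y + 84.4)²) = 93.49 ≈ 93.49 km. ✓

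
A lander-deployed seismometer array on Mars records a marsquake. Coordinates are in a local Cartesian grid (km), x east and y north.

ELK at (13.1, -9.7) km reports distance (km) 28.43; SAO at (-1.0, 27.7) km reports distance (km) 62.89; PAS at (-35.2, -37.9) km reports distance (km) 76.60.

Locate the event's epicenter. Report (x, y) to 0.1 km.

x ≈ 39.4 km, y ≈ -20.5 km

Circle about each station: (x − 13.1)² + (y + 9.7)² = 28.43²; (x + 1.0)² + (y − 27.7)² = 62.89²; (x + 35.2)² + (y + 37.9)² = 76.60².
Subtracting pairs of circle equations eliminates x²+y² and gives linear equations (the radical axes):
-28.2 x + 74.8 y = -2644.30
-96.6 x − 56.4 y = -2649.55
Solving the 2×2 system: x ≈ 39.4, y ≈ -20.5 km.
Check against ELK (with the unrounded x, y): √((x − 13.1)²+(y + 9.7)²) = 28.43 ≈ 28.43 km. ✓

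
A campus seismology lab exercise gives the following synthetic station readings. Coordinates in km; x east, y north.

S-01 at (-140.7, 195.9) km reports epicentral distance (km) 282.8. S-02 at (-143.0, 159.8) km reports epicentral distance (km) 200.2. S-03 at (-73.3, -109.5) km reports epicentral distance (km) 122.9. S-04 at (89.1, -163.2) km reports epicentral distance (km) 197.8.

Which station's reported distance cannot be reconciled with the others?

Solve using three stations at a time. Using S-02, S-03, S-04 (subtract circle equations pairwise → linear system) gives (x, y) ≈ (-20.5, 1.5).
Distances from that point to each station vs reported:
  S-01: calculated 228.6 vs reported 282.8 → residual 54.2 km
  S-02: calculated 200.2 vs reported 200.2 → residual 0.0 km
  S-03: calculated 122.9 vs reported 122.9 → residual 0.0 km
  S-04: calculated 197.8 vs reported 197.8 → residual 0.0 km
S-02, S-03, S-04 are mutually consistent (residuals ≈ 0); S-01 is off by 54.2 km.

S-01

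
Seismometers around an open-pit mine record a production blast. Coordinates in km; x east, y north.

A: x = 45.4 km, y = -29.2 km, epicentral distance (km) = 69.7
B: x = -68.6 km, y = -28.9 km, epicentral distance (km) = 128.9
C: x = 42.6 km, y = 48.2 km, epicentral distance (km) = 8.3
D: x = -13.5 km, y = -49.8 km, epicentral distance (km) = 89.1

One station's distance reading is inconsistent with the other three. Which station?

Solve using three stations at a time. Using A, B, C (subtract circle equations pairwise → linear system) gives (x, y) ≈ (40.1, 40.3).
Distances from that point to each station vs reported:
  A: calculated 69.7 vs reported 69.7 → residual 0.0 km
  B: calculated 128.9 vs reported 128.9 → residual 0.0 km
  C: calculated 8.3 vs reported 8.3 → residual 0.0 km
  D: calculated 104.9 vs reported 89.1 → residual 15.8 km
A, B, C are mutually consistent (residuals ≈ 0); D is off by 15.8 km.

D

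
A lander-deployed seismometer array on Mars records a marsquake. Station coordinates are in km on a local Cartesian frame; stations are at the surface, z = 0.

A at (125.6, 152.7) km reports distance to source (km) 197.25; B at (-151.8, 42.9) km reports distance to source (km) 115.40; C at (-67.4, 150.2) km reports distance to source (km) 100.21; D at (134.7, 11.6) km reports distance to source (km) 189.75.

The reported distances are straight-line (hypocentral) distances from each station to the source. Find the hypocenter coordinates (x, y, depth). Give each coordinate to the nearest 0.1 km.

x ≈ -44.5 km, y ≈ 60.6 km, depth ≈ 38.6 km

Each station gives a sphere (x−x_i)² + (y−y_i)² + z² = d_i² (stations at z=0).
Subtracting the A sphere from B and C: z² cancels, leaving linear equations in x and y:
-554.8 x − 219.6 y = 11381.40
-386.0 x − 5.0 y = 16875.67
Solving: x ≈ -44.504, y ≈ 60.609 km (keep extra digits for the depth step; rounded: -44.5, 60.6).
Then from the A sphere: z² = 197.25² − (x − 125.6)² − (y − 152.7)² with x = -44.504, y = 60.609, so z ≈ 38.619 ≈ 38.6 km.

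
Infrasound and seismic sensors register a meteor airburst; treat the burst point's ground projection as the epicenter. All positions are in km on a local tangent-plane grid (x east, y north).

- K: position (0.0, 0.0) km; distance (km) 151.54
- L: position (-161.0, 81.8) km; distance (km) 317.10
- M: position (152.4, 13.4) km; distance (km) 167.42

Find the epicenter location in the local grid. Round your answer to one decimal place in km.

Circle about each station: x² + y² = 151.54²; (x + 161.0)² + (y − 81.8)² = 317.10²; (x − 152.4)² + (y − 13.4)² = 167.42².
Subtracting the K equation from the L and M equations removes the quadratic terms:
-322.0 x + 163.6 y = -44975.80
304.8 x + 26.8 y = 18340.24
Solving the 2×2 system: x ≈ 71.9, y ≈ -133.4 km.
Check against K (with the unrounded x, y): √(x²+y²) = 151.54 ≈ 151.54 km. ✓

71.9 km east, -133.4 km north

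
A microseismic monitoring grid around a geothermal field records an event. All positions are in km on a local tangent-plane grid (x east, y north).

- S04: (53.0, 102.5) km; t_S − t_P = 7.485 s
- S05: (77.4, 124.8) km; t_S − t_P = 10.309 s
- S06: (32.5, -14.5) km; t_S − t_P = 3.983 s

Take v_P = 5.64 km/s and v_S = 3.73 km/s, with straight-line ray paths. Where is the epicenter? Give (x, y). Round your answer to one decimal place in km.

Distance from S−P lag: d = Δt · v_P v_S / (v_P − v_S) = Δt · (5.64·3.73)/(5.64−3.73) ≈ 11.0142·Δt.
So d_S04 = 82.44, d_S05 = 113.55, d_S06 = 43.87 km.
Circle about each station: (x − 53.0)² + (y − 102.5)² = 82.44²; (x − 77.4)² + (y − 124.8)² = 113.55²; (x − 32.5)² + (y + 14.5)² = 43.87².
Subtracting the S04 equation from the S05 and S06 equations removes the quadratic terms:
48.8 x + 44.6 y = 2153.30
-41.0 x − 234.0 y = -7176.97
Solving the 2×2 system: x ≈ 19.2, y ≈ 27.3 km.

19.2 km east, 27.3 km north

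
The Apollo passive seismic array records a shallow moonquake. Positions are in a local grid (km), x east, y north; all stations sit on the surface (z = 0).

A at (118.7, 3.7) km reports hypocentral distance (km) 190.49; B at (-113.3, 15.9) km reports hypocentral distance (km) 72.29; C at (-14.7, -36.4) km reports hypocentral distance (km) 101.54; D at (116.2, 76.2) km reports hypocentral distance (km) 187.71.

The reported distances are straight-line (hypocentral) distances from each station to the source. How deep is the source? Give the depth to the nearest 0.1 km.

Each station gives a sphere (x−x_i)² + (y−y_i)² + z² = d_i² (stations at z=0).
Subtracting the A sphere from B and C: z² cancels, leaving linear equations in x and y:
-464.0 x + 24.4 y = 30046.92
-266.8 x − 80.2 y = 13413.74
Solving: x ≈ -62.600, y ≈ 40.998 km (keep extra digits for the depth step; rounded: -62.6, 41.0).
Then from the A sphere: z² = 190.49² − (x − 118.7)² − (y − 3.7)² with x = -62.600, y = 40.998, so z ≈ 45.007 ≈ 45.0 km.

z ≈ 45.0 km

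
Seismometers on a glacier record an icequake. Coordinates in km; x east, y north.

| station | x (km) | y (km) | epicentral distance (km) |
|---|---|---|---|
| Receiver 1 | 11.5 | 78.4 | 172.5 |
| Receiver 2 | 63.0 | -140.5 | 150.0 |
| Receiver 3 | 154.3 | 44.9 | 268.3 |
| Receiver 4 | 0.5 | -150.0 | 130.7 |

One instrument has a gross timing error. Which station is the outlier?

Receiver 2

Solve using three stations at a time. Using Receiver 1, Receiver 3, Receiver 4 (subtract circle equations pairwise → linear system) gives (x, y) ≈ (-93.2, -58.8).
Distances from that point to each station vs reported:
  Receiver 1: calculated 172.6 vs reported 172.5 → residual 0.1 km
  Receiver 2: calculated 176.3 vs reported 150.0 → residual 26.3 km
  Receiver 3: calculated 268.3 vs reported 268.3 → residual 0.0 km
  Receiver 4: calculated 130.8 vs reported 130.7 → residual 0.1 km
Receiver 1, Receiver 3, Receiver 4 are mutually consistent (residuals ≈ 0); Receiver 2 is off by 26.3 km.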